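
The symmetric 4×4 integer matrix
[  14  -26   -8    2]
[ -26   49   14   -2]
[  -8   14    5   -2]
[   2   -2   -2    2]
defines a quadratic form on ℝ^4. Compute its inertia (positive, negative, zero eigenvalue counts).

Answer: (2, 1, 1)

Derivation:
step 0: pivot 14 → sign +
step 1: pivot 5/7 → sign +
step 2: pivot -3/5 → sign −
step 3: row/col 3 already zero → sign 0
signature = (2, 1, 1)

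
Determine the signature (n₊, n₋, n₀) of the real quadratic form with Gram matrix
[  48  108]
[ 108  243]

Answer: (1, 0, 1)

Derivation:
step 0: pivot 48 → sign +
step 1: row/col 1 already zero → sign 0
signature = (1, 0, 1)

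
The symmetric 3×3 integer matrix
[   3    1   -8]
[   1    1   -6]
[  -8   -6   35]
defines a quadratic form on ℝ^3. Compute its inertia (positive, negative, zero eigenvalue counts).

step 0: pivot 3 → sign +
step 1: pivot 2/3 → sign +
step 2: pivot -3 → sign −
signature = (2, 1, 0)

Answer: (2, 1, 0)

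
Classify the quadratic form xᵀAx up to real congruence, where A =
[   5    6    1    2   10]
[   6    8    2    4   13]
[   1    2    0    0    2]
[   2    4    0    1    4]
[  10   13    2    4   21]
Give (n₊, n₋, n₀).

step 0: pivot 5 → sign +
step 1: pivot 4/5 → sign +
step 2: pivot -1 → sign −
step 3: pivot 1 → sign +
step 4: pivot 3/4 → sign +
signature = (4, 1, 0)

Answer: (4, 1, 0)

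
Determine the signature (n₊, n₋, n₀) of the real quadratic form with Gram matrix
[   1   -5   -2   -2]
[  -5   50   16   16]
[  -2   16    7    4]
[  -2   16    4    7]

step 0: pivot 1 → sign +
step 1: pivot 25 → sign +
step 2: pivot 39/25 → sign +
step 3: pivot 3/13 → sign +
signature = (4, 0, 0)

Answer: (4, 0, 0)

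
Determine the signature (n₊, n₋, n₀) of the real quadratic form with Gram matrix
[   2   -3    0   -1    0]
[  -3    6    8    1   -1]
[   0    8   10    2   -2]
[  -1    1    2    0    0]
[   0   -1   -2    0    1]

step 0: pivot 2 → sign +
step 1: pivot 3/2 → sign +
step 2: pivot -98/3 → sign −
step 3: pivot 33/49 → sign +
step 4: pivot -1/33 → sign −
signature = (3, 2, 0)

Answer: (3, 2, 0)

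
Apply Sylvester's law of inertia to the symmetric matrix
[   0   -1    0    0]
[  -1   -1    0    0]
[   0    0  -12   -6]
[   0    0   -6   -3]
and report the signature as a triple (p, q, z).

step 0: pivot -1 → sign −
step 1: pivot 1 → sign +
step 2: pivot -12 → sign −
step 3: row/col 3 already zero → sign 0
signature = (1, 2, 1)

Answer: (1, 2, 1)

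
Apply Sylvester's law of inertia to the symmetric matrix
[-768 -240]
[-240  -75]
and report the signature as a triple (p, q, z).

Answer: (0, 1, 1)

Derivation:
step 0: pivot -768 → sign −
step 1: row/col 1 already zero → sign 0
signature = (0, 1, 1)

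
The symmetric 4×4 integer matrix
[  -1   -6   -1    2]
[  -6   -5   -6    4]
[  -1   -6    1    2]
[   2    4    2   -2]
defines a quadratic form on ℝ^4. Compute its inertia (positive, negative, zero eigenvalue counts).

Answer: (2, 2, 0)

Derivation:
step 0: pivot -1 → sign −
step 1: pivot 31 → sign +
step 2: pivot 2 → sign +
step 3: pivot -2/31 → sign −
signature = (2, 2, 0)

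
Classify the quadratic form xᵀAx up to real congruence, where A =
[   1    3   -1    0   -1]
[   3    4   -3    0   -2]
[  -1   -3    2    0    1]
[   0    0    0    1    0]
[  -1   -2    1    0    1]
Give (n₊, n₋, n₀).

step 0: pivot 1 → sign +
step 1: pivot -5 → sign −
step 2: pivot 1 → sign +
step 3: pivot 1 → sign +
step 4: pivot 1/5 → sign +
signature = (4, 1, 0)

Answer: (4, 1, 0)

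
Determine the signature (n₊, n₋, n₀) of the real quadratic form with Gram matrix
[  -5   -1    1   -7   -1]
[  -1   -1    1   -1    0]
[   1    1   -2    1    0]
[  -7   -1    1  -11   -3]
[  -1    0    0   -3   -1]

step 0: pivot -5 → sign −
step 1: pivot -4/5 → sign −
step 2: pivot -1 → sign −
step 3: pivot -1 → sign −
step 4: pivot 3/2 → sign +
signature = (1, 4, 0)

Answer: (1, 4, 0)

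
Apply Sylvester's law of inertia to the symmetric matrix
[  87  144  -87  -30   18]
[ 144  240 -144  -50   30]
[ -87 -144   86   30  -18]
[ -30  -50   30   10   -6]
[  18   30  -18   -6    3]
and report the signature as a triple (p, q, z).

step 0: pivot 87 → sign +
step 1: pivot 48/29 → sign +
step 2: pivot -1 → sign −
step 3: pivot -5/12 → sign −
step 4: pivot -3/5 → sign −
signature = (2, 3, 0)

Answer: (2, 3, 0)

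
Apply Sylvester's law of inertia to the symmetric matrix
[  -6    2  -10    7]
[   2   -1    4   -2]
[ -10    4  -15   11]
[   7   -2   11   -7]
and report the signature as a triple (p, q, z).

step 0: pivot -6 → sign −
step 1: pivot -1/3 → sign −
step 2: pivot 3 → sign +
step 3: pivot 3/2 → sign +
signature = (2, 2, 0)

Answer: (2, 2, 0)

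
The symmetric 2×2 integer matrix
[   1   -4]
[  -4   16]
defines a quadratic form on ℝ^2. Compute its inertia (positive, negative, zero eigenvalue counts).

step 0: pivot 1 → sign +
step 1: row/col 1 already zero → sign 0
signature = (1, 0, 1)

Answer: (1, 0, 1)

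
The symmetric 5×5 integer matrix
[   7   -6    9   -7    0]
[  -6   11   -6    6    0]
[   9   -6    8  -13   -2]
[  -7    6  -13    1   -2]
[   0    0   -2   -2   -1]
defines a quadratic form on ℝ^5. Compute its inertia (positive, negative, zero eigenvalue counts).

step 0: pivot 7 → sign +
step 1: pivot 41/7 → sign +
step 2: pivot -167/41 → sign −
step 3: pivot -346/167 → sign −
step 4: pivot -3/173 → sign −
signature = (2, 3, 0)

Answer: (2, 3, 0)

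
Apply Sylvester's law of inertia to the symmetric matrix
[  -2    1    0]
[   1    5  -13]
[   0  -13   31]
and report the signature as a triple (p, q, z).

step 0: pivot -2 → sign −
step 1: pivot 11/2 → sign +
step 2: pivot 3/11 → sign +
signature = (2, 1, 0)

Answer: (2, 1, 0)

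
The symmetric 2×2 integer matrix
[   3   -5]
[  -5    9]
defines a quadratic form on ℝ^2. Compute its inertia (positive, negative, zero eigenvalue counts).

Answer: (2, 0, 0)

Derivation:
step 0: pivot 3 → sign +
step 1: pivot 2/3 → sign +
signature = (2, 0, 0)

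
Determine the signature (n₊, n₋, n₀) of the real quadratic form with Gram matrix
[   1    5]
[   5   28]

Answer: (2, 0, 0)

Derivation:
step 0: pivot 1 → sign +
step 1: pivot 3 → sign +
signature = (2, 0, 0)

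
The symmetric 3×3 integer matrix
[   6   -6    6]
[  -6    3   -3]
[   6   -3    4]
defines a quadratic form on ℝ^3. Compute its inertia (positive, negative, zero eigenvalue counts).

step 0: pivot 6 → sign +
step 1: pivot -3 → sign −
step 2: pivot 1 → sign +
signature = (2, 1, 0)

Answer: (2, 1, 0)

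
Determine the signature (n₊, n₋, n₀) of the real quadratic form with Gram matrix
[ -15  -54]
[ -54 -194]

step 0: pivot -15 → sign −
step 1: pivot 2/5 → sign +
signature = (1, 1, 0)

Answer: (1, 1, 0)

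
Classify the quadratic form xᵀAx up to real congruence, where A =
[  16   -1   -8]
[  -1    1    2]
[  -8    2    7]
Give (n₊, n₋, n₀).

Answer: (3, 0, 0)

Derivation:
step 0: pivot 16 → sign +
step 1: pivot 15/16 → sign +
step 2: pivot 3/5 → sign +
signature = (3, 0, 0)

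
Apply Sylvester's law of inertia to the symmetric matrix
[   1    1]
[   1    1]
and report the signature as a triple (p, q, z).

Answer: (1, 0, 1)

Derivation:
step 0: pivot 1 → sign +
step 1: row/col 1 already zero → sign 0
signature = (1, 0, 1)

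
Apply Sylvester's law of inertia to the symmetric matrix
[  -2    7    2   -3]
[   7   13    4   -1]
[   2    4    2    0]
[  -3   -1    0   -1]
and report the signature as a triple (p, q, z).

step 0: pivot -2 → sign −
step 1: pivot 75/2 → sign +
step 2: pivot 58/75 → sign +
step 3: pivot -6/29 → sign −
signature = (2, 2, 0)

Answer: (2, 2, 0)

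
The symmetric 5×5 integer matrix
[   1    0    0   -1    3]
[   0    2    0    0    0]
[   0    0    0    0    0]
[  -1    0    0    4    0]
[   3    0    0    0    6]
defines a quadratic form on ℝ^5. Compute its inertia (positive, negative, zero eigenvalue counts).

step 0: pivot 1 → sign +
step 1: pivot 2 → sign +
step 2: pivot 3 → sign +
step 3: pivot -6 → sign −
step 4: row/col 4 already zero → sign 0
signature = (3, 1, 1)

Answer: (3, 1, 1)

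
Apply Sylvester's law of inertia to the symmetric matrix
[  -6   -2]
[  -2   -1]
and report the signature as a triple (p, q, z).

Answer: (0, 2, 0)

Derivation:
step 0: pivot -6 → sign −
step 1: pivot -1/3 → sign −
signature = (0, 2, 0)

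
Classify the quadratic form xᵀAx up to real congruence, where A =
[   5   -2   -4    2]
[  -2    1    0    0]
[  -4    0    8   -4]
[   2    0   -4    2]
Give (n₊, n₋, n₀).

step 0: pivot 5 → sign +
step 1: pivot 1/5 → sign +
step 2: pivot -8 → sign −
step 3: row/col 3 already zero → sign 0
signature = (2, 1, 1)

Answer: (2, 1, 1)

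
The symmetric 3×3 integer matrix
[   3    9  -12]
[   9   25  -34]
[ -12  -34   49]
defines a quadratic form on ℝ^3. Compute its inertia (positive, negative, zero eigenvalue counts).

Answer: (2, 1, 0)

Derivation:
step 0: pivot 3 → sign +
step 1: pivot -2 → sign −
step 2: pivot 3 → sign +
signature = (2, 1, 0)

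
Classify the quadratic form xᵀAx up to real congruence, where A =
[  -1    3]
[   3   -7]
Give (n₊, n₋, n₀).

step 0: pivot -1 → sign −
step 1: pivot 2 → sign +
signature = (1, 1, 0)

Answer: (1, 1, 0)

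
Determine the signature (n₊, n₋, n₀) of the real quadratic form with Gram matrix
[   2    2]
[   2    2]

Answer: (1, 0, 1)

Derivation:
step 0: pivot 2 → sign +
step 1: row/col 1 already zero → sign 0
signature = (1, 0, 1)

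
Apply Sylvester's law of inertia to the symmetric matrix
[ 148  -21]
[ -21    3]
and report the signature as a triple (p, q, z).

Answer: (2, 0, 0)

Derivation:
step 0: pivot 148 → sign +
step 1: pivot 3/148 → sign +
signature = (2, 0, 0)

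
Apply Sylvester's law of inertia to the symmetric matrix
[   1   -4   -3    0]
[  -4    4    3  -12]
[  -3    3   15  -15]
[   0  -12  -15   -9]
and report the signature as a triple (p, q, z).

Answer: (3, 1, 0)

Derivation:
step 0: pivot 1 → sign +
step 1: pivot -12 → sign −
step 2: pivot 51/4 → sign +
step 3: pivot 3/17 → sign +
signature = (3, 1, 0)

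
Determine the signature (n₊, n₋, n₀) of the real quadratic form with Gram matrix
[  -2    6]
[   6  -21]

step 0: pivot -2 → sign −
step 1: pivot -3 → sign −
signature = (0, 2, 0)

Answer: (0, 2, 0)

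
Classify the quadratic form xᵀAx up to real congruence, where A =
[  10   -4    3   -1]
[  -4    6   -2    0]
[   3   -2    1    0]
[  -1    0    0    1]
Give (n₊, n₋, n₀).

Answer: (3, 1, 0)

Derivation:
step 0: pivot 10 → sign +
step 1: pivot 22/5 → sign +
step 2: pivot -1/22 → sign −
step 3: pivot 2 → sign +
signature = (3, 1, 0)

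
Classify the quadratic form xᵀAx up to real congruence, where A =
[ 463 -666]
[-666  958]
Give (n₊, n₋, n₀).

Answer: (1, 1, 0)

Derivation:
step 0: pivot 463 → sign +
step 1: pivot -2/463 → sign −
signature = (1, 1, 0)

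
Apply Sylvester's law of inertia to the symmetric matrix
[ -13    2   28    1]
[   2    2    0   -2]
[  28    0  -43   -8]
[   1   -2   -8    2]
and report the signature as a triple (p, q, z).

Answer: (2, 2, 0)

Derivation:
step 0: pivot -13 → sign −
step 1: pivot 30/13 → sign +
step 2: pivot 139/15 → sign +
step 3: pivot -3/139 → sign −
signature = (2, 2, 0)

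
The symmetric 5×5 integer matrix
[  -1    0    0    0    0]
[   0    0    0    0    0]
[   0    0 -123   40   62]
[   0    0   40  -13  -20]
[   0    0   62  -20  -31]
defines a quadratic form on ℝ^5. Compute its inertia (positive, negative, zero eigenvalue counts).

step 0: pivot -1 → sign −
step 1: pivot -123 → sign −
step 2: pivot 1/123 → sign +
step 3: pivot -3 → sign −
step 4: row/col 4 already zero → sign 0
signature = (1, 3, 1)

Answer: (1, 3, 1)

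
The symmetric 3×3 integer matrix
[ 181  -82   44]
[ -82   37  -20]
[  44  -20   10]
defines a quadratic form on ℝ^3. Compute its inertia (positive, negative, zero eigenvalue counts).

Answer: (1, 2, 0)

Derivation:
step 0: pivot 181 → sign +
step 1: pivot -27/181 → sign −
step 2: pivot -2/3 → sign −
signature = (1, 2, 0)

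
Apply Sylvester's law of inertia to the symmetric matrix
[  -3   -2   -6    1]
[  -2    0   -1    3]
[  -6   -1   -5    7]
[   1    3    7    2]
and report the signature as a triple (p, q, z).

Answer: (2, 2, 0)

Derivation:
step 0: pivot -3 → sign −
step 1: pivot 4/3 → sign +
step 2: pivot 1/4 → sign +
step 3: pivot -2 → sign −
signature = (2, 2, 0)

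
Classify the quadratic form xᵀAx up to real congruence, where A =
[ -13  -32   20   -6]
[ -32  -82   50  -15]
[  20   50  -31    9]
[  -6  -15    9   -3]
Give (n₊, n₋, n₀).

step 0: pivot -13 → sign −
step 1: pivot -42/13 → sign −
step 2: pivot -1/21 → sign −
step 3: pivot 3/2 → sign +
signature = (1, 3, 0)

Answer: (1, 3, 0)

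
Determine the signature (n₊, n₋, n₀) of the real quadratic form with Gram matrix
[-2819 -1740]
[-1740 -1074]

Answer: (0, 2, 0)

Derivation:
step 0: pivot -2819 → sign −
step 1: pivot -6/2819 → sign −
signature = (0, 2, 0)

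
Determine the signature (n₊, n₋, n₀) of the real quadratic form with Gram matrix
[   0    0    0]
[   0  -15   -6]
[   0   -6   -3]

Answer: (0, 2, 1)

Derivation:
step 0: pivot -15 → sign −
step 1: pivot -3/5 → sign −
step 2: row/col 2 already zero → sign 0
signature = (0, 2, 1)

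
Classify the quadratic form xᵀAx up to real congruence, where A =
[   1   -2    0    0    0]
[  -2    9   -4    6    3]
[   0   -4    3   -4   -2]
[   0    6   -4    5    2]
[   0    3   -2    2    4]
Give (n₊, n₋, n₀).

step 0: pivot 1 → sign +
step 1: pivot 5 → sign +
step 2: pivot -1/5 → sign −
step 3: pivot 1 → sign +
step 4: pivot 3 → sign +
signature = (4, 1, 0)

Answer: (4, 1, 0)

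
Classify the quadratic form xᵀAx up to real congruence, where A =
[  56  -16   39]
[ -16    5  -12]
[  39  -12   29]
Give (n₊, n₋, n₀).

step 0: pivot 56 → sign +
step 1: pivot 3/7 → sign +
step 2: pivot 1/8 → sign +
signature = (3, 0, 0)

Answer: (3, 0, 0)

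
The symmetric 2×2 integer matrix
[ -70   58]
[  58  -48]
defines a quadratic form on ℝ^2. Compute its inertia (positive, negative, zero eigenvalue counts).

step 0: pivot -70 → sign −
step 1: pivot 2/35 → sign +
signature = (1, 1, 0)

Answer: (1, 1, 0)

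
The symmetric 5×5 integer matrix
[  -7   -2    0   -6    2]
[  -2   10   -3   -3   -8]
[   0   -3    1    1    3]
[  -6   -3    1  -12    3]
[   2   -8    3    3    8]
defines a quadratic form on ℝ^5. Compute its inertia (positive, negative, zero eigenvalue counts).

Answer: (2, 3, 0)

Derivation:
step 0: pivot -7 → sign −
step 1: pivot 74/7 → sign +
step 2: pivot 11/74 → sign +
step 3: pivot -107/11 → sign −
step 4: pivot -6/107 → sign −
signature = (2, 3, 0)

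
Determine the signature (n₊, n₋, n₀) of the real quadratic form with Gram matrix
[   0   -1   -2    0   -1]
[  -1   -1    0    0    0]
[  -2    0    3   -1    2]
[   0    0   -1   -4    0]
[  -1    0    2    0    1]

Answer: (1, 3, 1)

Derivation:
step 0: pivot -1 → sign −
step 1: pivot 1 → sign +
step 2: pivot -1 → sign −
step 3: pivot -3 → sign −
step 4: row/col 4 already zero → sign 0
signature = (1, 3, 1)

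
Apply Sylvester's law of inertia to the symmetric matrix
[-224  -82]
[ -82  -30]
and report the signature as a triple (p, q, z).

step 0: pivot -224 → sign −
step 1: pivot 1/56 → sign +
signature = (1, 1, 0)

Answer: (1, 1, 0)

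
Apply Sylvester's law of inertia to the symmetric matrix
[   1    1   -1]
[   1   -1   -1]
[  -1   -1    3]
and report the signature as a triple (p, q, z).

step 0: pivot 1 → sign +
step 1: pivot -2 → sign −
step 2: pivot 2 → sign +
signature = (2, 1, 0)

Answer: (2, 1, 0)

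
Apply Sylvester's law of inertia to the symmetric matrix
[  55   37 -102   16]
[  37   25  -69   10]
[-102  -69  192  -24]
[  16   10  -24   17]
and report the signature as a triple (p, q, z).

step 0: pivot 55 → sign +
step 1: pivot 6/55 → sign +
step 2: pivot 3/2 → sign +
step 3: pivot 1 → sign +
signature = (4, 0, 0)

Answer: (4, 0, 0)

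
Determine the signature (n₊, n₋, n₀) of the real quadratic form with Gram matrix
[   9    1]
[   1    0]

step 0: pivot 9 → sign +
step 1: pivot -1/9 → sign −
signature = (1, 1, 0)

Answer: (1, 1, 0)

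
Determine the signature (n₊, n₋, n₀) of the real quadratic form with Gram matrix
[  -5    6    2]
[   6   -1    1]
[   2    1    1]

step 0: pivot -5 → sign −
step 1: pivot 31/5 → sign +
step 2: pivot -2/31 → sign −
signature = (1, 2, 0)

Answer: (1, 2, 0)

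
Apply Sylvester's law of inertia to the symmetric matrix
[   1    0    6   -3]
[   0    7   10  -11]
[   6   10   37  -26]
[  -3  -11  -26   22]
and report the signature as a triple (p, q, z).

step 0: pivot 1 → sign +
step 1: pivot 7 → sign +
step 2: pivot -93/7 → sign −
step 3: pivot 6/31 → sign +
signature = (3, 1, 0)

Answer: (3, 1, 0)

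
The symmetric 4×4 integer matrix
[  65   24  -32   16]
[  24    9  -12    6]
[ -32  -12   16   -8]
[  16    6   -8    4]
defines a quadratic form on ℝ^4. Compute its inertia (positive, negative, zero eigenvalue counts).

Answer: (2, 0, 2)

Derivation:
step 0: pivot 65 → sign +
step 1: pivot 9/65 → sign +
step 2: row/col 2 already zero → sign 0
step 3: row/col 3 already zero → sign 0
signature = (2, 0, 2)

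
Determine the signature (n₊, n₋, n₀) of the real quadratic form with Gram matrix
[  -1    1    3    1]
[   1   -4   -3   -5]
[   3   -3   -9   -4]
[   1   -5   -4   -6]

step 0: pivot -1 → sign −
step 1: pivot -3 → sign −
step 2: pivot 1/3 → sign +
step 3: pivot -3 → sign −
signature = (1, 3, 0)

Answer: (1, 3, 0)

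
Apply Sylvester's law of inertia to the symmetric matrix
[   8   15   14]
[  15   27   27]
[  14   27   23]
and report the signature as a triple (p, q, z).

Answer: (1, 2, 0)

Derivation:
step 0: pivot 8 → sign +
step 1: pivot -9/8 → sign −
step 2: pivot -1 → sign −
signature = (1, 2, 0)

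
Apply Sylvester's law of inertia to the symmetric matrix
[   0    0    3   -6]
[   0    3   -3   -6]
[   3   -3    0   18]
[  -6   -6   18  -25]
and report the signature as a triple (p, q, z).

step 0: pivot 3 → sign +
step 1: pivot -3 → sign −
step 2: pivot 3 → sign +
step 3: pivot -1 → sign −
signature = (2, 2, 0)

Answer: (2, 2, 0)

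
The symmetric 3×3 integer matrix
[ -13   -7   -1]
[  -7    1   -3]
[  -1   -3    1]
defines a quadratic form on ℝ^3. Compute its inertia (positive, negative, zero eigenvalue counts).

step 0: pivot -13 → sign −
step 1: pivot 62/13 → sign +
step 2: pivot -6/31 → sign −
signature = (1, 2, 0)

Answer: (1, 2, 0)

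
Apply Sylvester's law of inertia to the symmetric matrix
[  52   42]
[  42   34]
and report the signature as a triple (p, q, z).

step 0: pivot 52 → sign +
step 1: pivot 1/13 → sign +
signature = (2, 0, 0)

Answer: (2, 0, 0)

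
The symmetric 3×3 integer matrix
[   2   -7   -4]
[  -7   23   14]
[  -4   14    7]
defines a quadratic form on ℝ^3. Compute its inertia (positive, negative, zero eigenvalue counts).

Answer: (1, 2, 0)

Derivation:
step 0: pivot 2 → sign +
step 1: pivot -3/2 → sign −
step 2: pivot -1 → sign −
signature = (1, 2, 0)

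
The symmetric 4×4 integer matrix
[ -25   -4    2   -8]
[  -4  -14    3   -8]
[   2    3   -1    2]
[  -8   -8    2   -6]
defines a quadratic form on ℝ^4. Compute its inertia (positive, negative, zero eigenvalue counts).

step 0: pivot -25 → sign −
step 1: pivot -334/25 → sign −
step 2: pivot -101/334 → sign −
step 3: pivot -6/101 → sign −
signature = (0, 4, 0)

Answer: (0, 4, 0)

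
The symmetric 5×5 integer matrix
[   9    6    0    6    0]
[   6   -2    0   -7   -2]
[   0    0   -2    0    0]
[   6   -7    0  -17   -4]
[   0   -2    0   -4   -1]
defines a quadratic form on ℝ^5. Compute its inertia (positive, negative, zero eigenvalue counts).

step 0: pivot 9 → sign +
step 1: pivot -6 → sign −
step 2: pivot -2 → sign −
step 3: pivot -5/6 → sign −
step 4: pivot -1/5 → sign −
signature = (1, 4, 0)

Answer: (1, 4, 0)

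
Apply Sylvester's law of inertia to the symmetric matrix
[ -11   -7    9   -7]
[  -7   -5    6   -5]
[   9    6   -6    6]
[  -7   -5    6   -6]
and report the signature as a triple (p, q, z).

Answer: (1, 3, 0)

Derivation:
step 0: pivot -11 → sign −
step 1: pivot -6/11 → sign −
step 2: pivot 3/2 → sign +
step 3: pivot -1 → sign −
signature = (1, 3, 0)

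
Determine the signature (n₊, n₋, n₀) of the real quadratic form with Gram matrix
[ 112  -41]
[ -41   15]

Answer: (1, 1, 0)

Derivation:
step 0: pivot 112 → sign +
step 1: pivot -1/112 → sign −
signature = (1, 1, 0)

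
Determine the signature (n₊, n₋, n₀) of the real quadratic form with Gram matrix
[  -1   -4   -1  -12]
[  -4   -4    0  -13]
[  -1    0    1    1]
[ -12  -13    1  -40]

Answer: (2, 2, 0)

Derivation:
step 0: pivot -1 → sign −
step 1: pivot 12 → sign +
step 2: pivot 2/3 → sign +
step 3: pivot -3/4 → sign −
signature = (2, 2, 0)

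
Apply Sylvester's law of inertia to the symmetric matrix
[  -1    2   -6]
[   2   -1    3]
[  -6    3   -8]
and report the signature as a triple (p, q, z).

Answer: (2, 1, 0)

Derivation:
step 0: pivot -1 → sign −
step 1: pivot 3 → sign +
step 2: pivot 1 → sign +
signature = (2, 1, 0)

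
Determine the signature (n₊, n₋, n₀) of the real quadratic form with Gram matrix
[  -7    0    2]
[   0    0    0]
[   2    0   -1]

step 0: pivot -7 → sign −
step 1: pivot -3/7 → sign −
step 2: row/col 2 already zero → sign 0
signature = (0, 2, 1)

Answer: (0, 2, 1)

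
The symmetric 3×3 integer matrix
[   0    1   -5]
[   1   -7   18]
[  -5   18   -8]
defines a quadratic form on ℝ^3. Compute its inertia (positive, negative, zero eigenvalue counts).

step 0: pivot -7 → sign −
step 1: pivot 1/7 → sign +
step 2: pivot -3 → sign −
signature = (1, 2, 0)

Answer: (1, 2, 0)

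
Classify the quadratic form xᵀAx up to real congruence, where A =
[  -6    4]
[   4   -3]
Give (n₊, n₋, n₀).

Answer: (0, 2, 0)

Derivation:
step 0: pivot -6 → sign −
step 1: pivot -1/3 → sign −
signature = (0, 2, 0)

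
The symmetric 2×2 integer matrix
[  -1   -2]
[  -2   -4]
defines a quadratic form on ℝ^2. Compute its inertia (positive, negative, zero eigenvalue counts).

step 0: pivot -1 → sign −
step 1: row/col 1 already zero → sign 0
signature = (0, 1, 1)

Answer: (0, 1, 1)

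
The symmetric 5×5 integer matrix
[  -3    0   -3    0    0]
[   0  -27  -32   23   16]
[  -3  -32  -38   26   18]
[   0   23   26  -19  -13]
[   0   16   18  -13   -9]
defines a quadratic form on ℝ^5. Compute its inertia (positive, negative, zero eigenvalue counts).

Answer: (2, 3, 0)

Derivation:
step 0: pivot -3 → sign −
step 1: pivot -27 → sign −
step 2: pivot 79/27 → sign +
step 3: pivot 4/79 → sign +
step 4: pivot -3/4 → sign −
signature = (2, 3, 0)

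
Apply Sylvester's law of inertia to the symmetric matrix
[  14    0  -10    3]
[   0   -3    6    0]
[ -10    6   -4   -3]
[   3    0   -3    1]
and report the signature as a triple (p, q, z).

step 0: pivot 14 → sign +
step 1: pivot -3 → sign −
step 2: pivot 6/7 → sign +
step 3: pivot -1/2 → sign −
signature = (2, 2, 0)

Answer: (2, 2, 0)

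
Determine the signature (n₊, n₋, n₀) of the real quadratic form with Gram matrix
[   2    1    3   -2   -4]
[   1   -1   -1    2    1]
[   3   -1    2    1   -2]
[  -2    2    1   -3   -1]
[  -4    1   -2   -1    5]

Answer: (4, 1, 0)

Derivation:
step 0: pivot 2 → sign +
step 1: pivot -3/2 → sign −
step 2: pivot 5/3 → sign +
step 3: pivot 2/5 → sign +
step 4: pivot 2 → sign +
signature = (4, 1, 0)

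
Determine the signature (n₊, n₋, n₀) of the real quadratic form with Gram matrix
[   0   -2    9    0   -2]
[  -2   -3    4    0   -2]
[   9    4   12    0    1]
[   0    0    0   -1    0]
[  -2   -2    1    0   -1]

step 0: pivot -3 → sign −
step 1: pivot 4/3 → sign +
step 2: pivot -51/4 → sign −
step 3: pivot -1 → sign −
step 4: pivot 3/17 → sign +
signature = (2, 3, 0)

Answer: (2, 3, 0)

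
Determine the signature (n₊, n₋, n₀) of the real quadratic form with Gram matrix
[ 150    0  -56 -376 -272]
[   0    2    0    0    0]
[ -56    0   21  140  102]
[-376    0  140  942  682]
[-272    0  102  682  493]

step 0: pivot 150 → sign +
step 1: pivot 2 → sign +
step 2: pivot 7/75 → sign +
step 3: pivot -2 → sign −
step 4: pivot -3/7 → sign −
signature = (3, 2, 0)

Answer: (3, 2, 0)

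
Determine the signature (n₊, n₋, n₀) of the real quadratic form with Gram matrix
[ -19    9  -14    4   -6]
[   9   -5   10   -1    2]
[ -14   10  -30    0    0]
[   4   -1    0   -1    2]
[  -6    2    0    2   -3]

step 0: pivot -19 → sign −
step 1: pivot -14/19 → sign −
step 2: pivot -30/7 → sign −
step 3: pivot 37/30 → sign +
step 4: pivot -3/37 → sign −
signature = (1, 4, 0)

Answer: (1, 4, 0)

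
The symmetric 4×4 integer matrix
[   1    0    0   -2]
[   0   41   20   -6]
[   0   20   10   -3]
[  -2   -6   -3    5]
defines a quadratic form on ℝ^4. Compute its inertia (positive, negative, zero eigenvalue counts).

step 0: pivot 1 → sign +
step 1: pivot 41 → sign +
step 2: pivot 10/41 → sign +
step 3: pivot 1/10 → sign +
signature = (4, 0, 0)

Answer: (4, 0, 0)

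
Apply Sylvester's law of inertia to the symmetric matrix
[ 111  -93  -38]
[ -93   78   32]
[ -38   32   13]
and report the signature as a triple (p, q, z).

Answer: (2, 1, 0)

Derivation:
step 0: pivot 111 → sign +
step 1: pivot 3/37 → sign +
step 2: pivot -1/3 → sign −
signature = (2, 1, 0)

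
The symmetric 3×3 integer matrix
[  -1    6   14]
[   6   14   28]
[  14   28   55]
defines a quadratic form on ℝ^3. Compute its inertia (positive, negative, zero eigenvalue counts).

step 0: pivot -1 → sign −
step 1: pivot 50 → sign +
step 2: pivot 3/25 → sign +
signature = (2, 1, 0)

Answer: (2, 1, 0)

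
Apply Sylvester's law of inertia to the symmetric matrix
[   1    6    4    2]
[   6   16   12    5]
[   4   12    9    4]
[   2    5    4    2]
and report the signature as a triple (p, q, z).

Answer: (3, 1, 0)

Derivation:
step 0: pivot 1 → sign +
step 1: pivot -20 → sign −
step 2: pivot 1/5 → sign +
step 3: pivot 1/4 → sign +
signature = (3, 1, 0)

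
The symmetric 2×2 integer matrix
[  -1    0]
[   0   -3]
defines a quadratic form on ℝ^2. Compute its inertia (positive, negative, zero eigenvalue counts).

step 0: pivot -1 → sign −
step 1: pivot -3 → sign −
signature = (0, 2, 0)

Answer: (0, 2, 0)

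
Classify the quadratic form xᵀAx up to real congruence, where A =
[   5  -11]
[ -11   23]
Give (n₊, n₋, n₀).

Answer: (1, 1, 0)

Derivation:
step 0: pivot 5 → sign +
step 1: pivot -6/5 → sign −
signature = (1, 1, 0)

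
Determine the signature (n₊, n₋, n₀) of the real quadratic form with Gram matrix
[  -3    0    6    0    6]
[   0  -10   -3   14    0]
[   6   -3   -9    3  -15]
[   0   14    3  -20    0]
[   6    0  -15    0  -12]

step 0: pivot -3 → sign −
step 1: pivot -10 → sign −
step 2: pivot 39/10 → sign +
step 3: pivot -10/13 → sign −
step 4: pivot -6/5 → sign −
signature = (1, 4, 0)

Answer: (1, 4, 0)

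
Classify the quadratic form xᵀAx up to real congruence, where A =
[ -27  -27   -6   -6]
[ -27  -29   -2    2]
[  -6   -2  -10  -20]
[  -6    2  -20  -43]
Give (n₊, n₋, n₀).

step 0: pivot -27 → sign −
step 1: pivot -2 → sign −
step 2: pivot -2/3 → sign −
step 3: pivot 1 → sign +
signature = (1, 3, 0)

Answer: (1, 3, 0)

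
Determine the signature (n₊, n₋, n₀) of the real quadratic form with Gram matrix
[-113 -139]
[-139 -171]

step 0: pivot -113 → sign −
step 1: pivot -2/113 → sign −
signature = (0, 2, 0)

Answer: (0, 2, 0)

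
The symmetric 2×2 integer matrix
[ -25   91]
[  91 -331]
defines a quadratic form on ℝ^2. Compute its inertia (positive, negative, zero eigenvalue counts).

step 0: pivot -25 → sign −
step 1: pivot 6/25 → sign +
signature = (1, 1, 0)

Answer: (1, 1, 0)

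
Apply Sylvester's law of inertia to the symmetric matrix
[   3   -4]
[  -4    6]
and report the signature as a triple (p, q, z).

Answer: (2, 0, 0)

Derivation:
step 0: pivot 3 → sign +
step 1: pivot 2/3 → sign +
signature = (2, 0, 0)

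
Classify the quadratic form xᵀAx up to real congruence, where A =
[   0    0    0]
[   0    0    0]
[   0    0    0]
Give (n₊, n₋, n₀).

step 0: row/col 0 already zero → sign 0
step 1: row/col 1 already zero → sign 0
step 2: row/col 2 already zero → sign 0
signature = (0, 0, 3)

Answer: (0, 0, 3)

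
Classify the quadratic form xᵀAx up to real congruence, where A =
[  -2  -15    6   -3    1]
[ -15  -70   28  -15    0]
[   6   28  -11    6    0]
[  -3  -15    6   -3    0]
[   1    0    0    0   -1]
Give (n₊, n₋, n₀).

Answer: (3, 2, 0)

Derivation:
step 0: pivot -2 → sign −
step 1: pivot 85/2 → sign +
step 2: pivot 1/5 → sign +
step 3: pivot 3/17 → sign +
step 4: pivot -2 → sign −
signature = (3, 2, 0)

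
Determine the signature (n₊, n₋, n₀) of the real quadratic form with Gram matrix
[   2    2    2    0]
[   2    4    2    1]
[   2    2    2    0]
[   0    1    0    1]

step 0: pivot 2 → sign +
step 1: pivot 2 → sign +
step 2: pivot 1/2 → sign +
step 3: row/col 3 already zero → sign 0
signature = (3, 0, 1)

Answer: (3, 0, 1)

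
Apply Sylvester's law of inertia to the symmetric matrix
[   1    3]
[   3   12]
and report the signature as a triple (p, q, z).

step 0: pivot 1 → sign +
step 1: pivot 3 → sign +
signature = (2, 0, 0)

Answer: (2, 0, 0)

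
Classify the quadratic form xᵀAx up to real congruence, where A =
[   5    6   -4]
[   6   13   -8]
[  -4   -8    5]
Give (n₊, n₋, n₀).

Answer: (3, 0, 0)

Derivation:
step 0: pivot 5 → sign +
step 1: pivot 29/5 → sign +
step 2: pivot 1/29 → sign +
signature = (3, 0, 0)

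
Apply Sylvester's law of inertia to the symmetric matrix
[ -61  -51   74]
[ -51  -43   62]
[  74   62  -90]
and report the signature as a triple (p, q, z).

Answer: (0, 3, 0)

Derivation:
step 0: pivot -61 → sign −
step 1: pivot -22/61 → sign −
step 2: pivot -2/11 → sign −
signature = (0, 3, 0)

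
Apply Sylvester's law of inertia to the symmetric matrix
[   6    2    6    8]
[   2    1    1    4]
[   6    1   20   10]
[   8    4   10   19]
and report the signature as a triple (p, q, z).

Answer: (3, 1, 0)

Derivation:
step 0: pivot 6 → sign +
step 1: pivot 1/3 → sign +
step 2: pivot 11 → sign +
step 3: pivot -3/11 → sign −
signature = (3, 1, 0)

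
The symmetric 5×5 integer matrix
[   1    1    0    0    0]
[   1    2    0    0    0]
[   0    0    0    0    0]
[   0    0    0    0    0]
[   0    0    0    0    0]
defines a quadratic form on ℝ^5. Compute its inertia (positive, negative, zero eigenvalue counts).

step 0: pivot 1 → sign +
step 1: pivot 1 → sign +
step 2: row/col 2 already zero → sign 0
step 3: row/col 3 already zero → sign 0
step 4: row/col 4 already zero → sign 0
signature = (2, 0, 3)

Answer: (2, 0, 3)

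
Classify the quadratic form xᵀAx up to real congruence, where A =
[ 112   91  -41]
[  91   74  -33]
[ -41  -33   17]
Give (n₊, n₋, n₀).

step 0: pivot 112 → sign +
step 1: pivot 1/16 → sign +
step 2: pivot 3/7 → sign +
signature = (3, 0, 0)

Answer: (3, 0, 0)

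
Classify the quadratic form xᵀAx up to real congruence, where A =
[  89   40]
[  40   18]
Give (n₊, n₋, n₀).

step 0: pivot 89 → sign +
step 1: pivot 2/89 → sign +
signature = (2, 0, 0)

Answer: (2, 0, 0)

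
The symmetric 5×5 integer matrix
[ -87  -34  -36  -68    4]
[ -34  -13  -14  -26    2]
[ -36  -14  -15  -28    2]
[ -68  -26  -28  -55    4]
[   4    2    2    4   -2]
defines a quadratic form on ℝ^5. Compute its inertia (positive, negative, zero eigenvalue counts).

step 0: pivot -87 → sign −
step 1: pivot 25/87 → sign +
step 2: pivot -3/25 → sign −
step 3: pivot -3 → sign −
step 4: pivot -2 → sign −
signature = (1, 4, 0)

Answer: (1, 4, 0)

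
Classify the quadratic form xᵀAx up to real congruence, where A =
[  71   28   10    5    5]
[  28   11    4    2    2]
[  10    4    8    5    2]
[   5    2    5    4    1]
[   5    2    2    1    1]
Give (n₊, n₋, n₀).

Answer: (4, 1, 0)

Derivation:
step 0: pivot 71 → sign +
step 1: pivot -3/71 → sign −
step 2: pivot 20/3 → sign +
step 3: pivot 17/20 → sign +
step 4: pivot 6/17 → sign +
signature = (4, 1, 0)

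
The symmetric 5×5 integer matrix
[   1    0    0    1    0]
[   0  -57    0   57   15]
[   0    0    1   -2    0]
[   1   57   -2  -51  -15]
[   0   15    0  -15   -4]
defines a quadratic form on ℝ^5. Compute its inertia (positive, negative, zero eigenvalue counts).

Answer: (3, 2, 0)

Derivation:
step 0: pivot 1 → sign +
step 1: pivot -57 → sign −
step 2: pivot 1 → sign +
step 3: pivot 1 → sign +
step 4: pivot -1/19 → sign −
signature = (3, 2, 0)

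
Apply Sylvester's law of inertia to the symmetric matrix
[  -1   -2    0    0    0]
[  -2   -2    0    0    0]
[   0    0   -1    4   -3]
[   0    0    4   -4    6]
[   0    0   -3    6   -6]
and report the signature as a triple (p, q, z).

Answer: (2, 2, 1)

Derivation:
step 0: pivot -1 → sign −
step 1: pivot 2 → sign +
step 2: pivot -1 → sign −
step 3: pivot 12 → sign +
step 4: row/col 4 already zero → sign 0
signature = (2, 2, 1)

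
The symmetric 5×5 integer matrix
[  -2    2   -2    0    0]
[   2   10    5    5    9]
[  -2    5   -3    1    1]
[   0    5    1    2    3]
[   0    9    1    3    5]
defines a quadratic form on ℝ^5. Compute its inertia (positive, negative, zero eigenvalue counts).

Answer: (2, 3, 0)

Derivation:
step 0: pivot -2 → sign −
step 1: pivot 12 → sign +
step 2: pivot -7/4 → sign −
step 3: pivot -1/21 → sign −
step 4: pivot 6 → sign +
signature = (2, 3, 0)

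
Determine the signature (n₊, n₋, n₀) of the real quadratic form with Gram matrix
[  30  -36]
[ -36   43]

step 0: pivot 30 → sign +
step 1: pivot -1/5 → sign −
signature = (1, 1, 0)

Answer: (1, 1, 0)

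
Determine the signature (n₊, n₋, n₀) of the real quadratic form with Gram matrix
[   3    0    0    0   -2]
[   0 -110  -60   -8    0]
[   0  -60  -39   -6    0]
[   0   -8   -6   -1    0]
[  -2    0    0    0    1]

Answer: (2, 3, 0)

Derivation:
step 0: pivot 3 → sign +
step 1: pivot -110 → sign −
step 2: pivot -69/11 → sign −
step 3: pivot 1/115 → sign +
step 4: pivot -1/3 → sign −
signature = (2, 3, 0)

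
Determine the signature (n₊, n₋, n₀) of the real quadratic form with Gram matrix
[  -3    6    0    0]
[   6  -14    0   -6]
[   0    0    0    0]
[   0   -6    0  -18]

step 0: pivot -3 → sign −
step 1: pivot -2 → sign −
step 2: row/col 2 already zero → sign 0
step 3: row/col 3 already zero → sign 0
signature = (0, 2, 2)

Answer: (0, 2, 2)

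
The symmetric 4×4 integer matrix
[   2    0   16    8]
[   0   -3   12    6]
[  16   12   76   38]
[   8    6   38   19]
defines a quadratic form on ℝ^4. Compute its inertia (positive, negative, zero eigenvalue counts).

Answer: (1, 2, 1)

Derivation:
step 0: pivot 2 → sign +
step 1: pivot -3 → sign −
step 2: pivot -4 → sign −
step 3: row/col 3 already zero → sign 0
signature = (1, 2, 1)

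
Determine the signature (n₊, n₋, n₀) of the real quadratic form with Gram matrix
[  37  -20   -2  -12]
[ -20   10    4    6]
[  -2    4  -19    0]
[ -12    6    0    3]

Answer: (2, 2, 0)

Derivation:
step 0: pivot 37 → sign +
step 1: pivot -30/37 → sign −
step 2: pivot -43/5 → sign −
step 3: pivot 3/43 → sign +
signature = (2, 2, 0)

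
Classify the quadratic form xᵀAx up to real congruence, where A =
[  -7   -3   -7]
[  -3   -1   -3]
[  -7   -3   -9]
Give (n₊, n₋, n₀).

Answer: (1, 2, 0)

Derivation:
step 0: pivot -7 → sign −
step 1: pivot 2/7 → sign +
step 2: pivot -2 → sign −
signature = (1, 2, 0)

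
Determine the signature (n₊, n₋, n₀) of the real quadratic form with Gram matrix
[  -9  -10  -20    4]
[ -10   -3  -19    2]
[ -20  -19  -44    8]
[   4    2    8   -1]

Answer: (2, 2, 0)

Derivation:
step 0: pivot -9 → sign −
step 1: pivot 73/9 → sign +
step 2: pivot -61/73 → sign −
step 3: pivot 3/61 → sign +
signature = (2, 2, 0)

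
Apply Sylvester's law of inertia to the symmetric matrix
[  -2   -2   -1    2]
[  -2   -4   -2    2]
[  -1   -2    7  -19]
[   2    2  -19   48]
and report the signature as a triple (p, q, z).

Answer: (1, 2, 1)

Derivation:
step 0: pivot -2 → sign −
step 1: pivot -2 → sign −
step 2: pivot 8 → sign +
step 3: row/col 3 already zero → sign 0
signature = (1, 2, 1)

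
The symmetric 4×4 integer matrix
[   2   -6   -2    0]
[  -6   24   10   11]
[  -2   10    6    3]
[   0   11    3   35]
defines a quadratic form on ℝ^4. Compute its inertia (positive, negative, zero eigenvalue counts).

step 0: pivot 2 → sign +
step 1: pivot 6 → sign +
step 2: pivot 4/3 → sign +
step 3: pivot 3/4 → sign +
signature = (4, 0, 0)

Answer: (4, 0, 0)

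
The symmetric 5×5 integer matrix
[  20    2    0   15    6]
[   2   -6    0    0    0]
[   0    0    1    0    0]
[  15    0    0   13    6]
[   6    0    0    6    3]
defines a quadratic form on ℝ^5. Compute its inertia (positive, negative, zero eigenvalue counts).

step 0: pivot 20 → sign +
step 1: pivot -31/5 → sign −
step 2: pivot 1 → sign +
step 3: pivot 131/62 → sign +
step 4: pivot -3/131 → sign −
signature = (3, 2, 0)

Answer: (3, 2, 0)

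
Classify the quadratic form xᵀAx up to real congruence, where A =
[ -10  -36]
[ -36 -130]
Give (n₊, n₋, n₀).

step 0: pivot -10 → sign −
step 1: pivot -2/5 → sign −
signature = (0, 2, 0)

Answer: (0, 2, 0)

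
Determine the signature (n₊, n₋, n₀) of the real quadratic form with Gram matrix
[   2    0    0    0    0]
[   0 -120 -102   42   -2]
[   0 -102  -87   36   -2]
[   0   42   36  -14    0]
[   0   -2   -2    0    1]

step 0: pivot 2 → sign +
step 1: pivot -120 → sign −
step 2: pivot -3/10 → sign −
step 3: pivot 1 → sign +
step 4: pivot 1/3 → sign +
signature = (3, 2, 0)

Answer: (3, 2, 0)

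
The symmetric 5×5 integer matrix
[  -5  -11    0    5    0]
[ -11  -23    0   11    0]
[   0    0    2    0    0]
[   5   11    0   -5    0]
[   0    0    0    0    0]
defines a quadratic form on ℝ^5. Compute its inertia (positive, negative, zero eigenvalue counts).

step 0: pivot -5 → sign −
step 1: pivot 6/5 → sign +
step 2: pivot 2 → sign +
step 3: row/col 3 already zero → sign 0
step 4: row/col 4 already zero → sign 0
signature = (2, 1, 2)

Answer: (2, 1, 2)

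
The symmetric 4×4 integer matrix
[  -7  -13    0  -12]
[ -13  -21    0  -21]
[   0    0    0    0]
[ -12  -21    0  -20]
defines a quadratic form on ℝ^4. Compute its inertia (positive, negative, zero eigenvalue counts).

step 0: pivot -7 → sign −
step 1: pivot 22/7 → sign +
step 2: pivot 1/22 → sign +
step 3: row/col 3 already zero → sign 0
signature = (2, 1, 1)

Answer: (2, 1, 1)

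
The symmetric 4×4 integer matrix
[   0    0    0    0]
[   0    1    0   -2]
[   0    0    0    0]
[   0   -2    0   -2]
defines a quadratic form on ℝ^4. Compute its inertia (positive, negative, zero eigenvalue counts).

Answer: (1, 1, 2)

Derivation:
step 0: pivot 1 → sign +
step 1: pivot -6 → sign −
step 2: row/col 2 already zero → sign 0
step 3: row/col 3 already zero → sign 0
signature = (1, 1, 2)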